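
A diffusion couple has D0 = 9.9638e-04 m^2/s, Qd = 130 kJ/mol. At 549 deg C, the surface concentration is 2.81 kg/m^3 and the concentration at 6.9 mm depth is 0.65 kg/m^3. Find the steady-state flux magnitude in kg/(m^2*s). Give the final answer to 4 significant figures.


Step 1: D = D0 * exp(-Qd/(R*T))
T = 549 + 273.15 = 822.15 K
D = 9.9638e-04 * exp(-130e3 / (8.314 * 822.15)) = 5.47875e-12 m^2/s
Step 2: J = D * (C1 - C2) / dx
J = 5.47875e-12 * (2.81 - 0.65) / 6.9e-03
J = 1.715e-09 kg/(m^2*s)


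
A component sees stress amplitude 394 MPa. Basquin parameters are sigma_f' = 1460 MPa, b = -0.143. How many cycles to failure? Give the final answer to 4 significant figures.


sigma_a = sigma_f' * (2*Nf)^b
2*Nf = (sigma_a / sigma_f')^(1/b)
2*Nf = (394 / 1460)^(1/-0.143)
2*Nf = 9506.45
Nf = 4753 cycles


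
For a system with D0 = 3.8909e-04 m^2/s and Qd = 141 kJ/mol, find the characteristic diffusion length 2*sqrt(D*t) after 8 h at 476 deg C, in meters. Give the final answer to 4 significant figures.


Step 1: D = D0 * exp(-Qd/(R*T))
T = 749.15 K
D = 3.8909e-04 * exp(-141e3 / (8.314 * 749.15)) = 5.73377e-14 m^2/s
Step 2: L = 2*sqrt(D*t)
t = 8 h = 28800 s
L = 2*sqrt(5.73377e-14 * 28800) = 8.127e-05 m


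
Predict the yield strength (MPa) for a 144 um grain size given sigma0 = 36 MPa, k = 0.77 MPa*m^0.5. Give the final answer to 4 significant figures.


sigma_y = sigma0 + k / sqrt(d)
d = 144 um = 1.44e-04 m
sigma_y = 36 + 0.77 / sqrt(1.44e-04)
sigma_y = 100.2 MPa


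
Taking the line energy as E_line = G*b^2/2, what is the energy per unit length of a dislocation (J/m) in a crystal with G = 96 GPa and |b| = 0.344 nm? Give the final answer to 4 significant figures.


E = G*b^2/2
b = 0.344 nm = 3.44e-10 m
G = 96 GPa = 9.6e+10 Pa
E = 0.5 * 9.6e+10 * (3.44e-10)^2
E = 5.68e-09 J/m


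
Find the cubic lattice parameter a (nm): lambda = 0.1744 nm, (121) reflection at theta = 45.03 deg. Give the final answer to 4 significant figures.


d = lambda / (2*sin(theta))
d = 0.1744 / (2*sin(45.03 deg))
d = 0.123255 nm
a = d * sqrt(h^2+k^2+l^2) = 0.123255 * sqrt(6)
a = 0.3019 nm


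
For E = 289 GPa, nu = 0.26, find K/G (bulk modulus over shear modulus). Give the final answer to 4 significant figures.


G = E / (2*(1+nu))
G = 289 / (2*(1+0.26)) = 114.683 GPa
K = E / (3*(1-2*nu))
K = 289 / (3*(1-2*0.26)) = 200.694 GPa
K/G = 200.694 / 114.683 = 1.75


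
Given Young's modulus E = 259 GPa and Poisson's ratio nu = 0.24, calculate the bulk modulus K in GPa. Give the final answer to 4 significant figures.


K = E / (3*(1-2*nu))
K = 259 / (3*(1-2*0.24))
K = 166 GPa


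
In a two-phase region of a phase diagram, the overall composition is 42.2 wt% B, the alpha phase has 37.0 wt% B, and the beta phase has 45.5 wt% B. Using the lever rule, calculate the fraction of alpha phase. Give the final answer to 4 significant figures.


f_alpha = (C_beta - C0) / (C_beta - C_alpha)
f_alpha = (45.5 - 42.2) / (45.5 - 37.0)
f_alpha = 0.3882


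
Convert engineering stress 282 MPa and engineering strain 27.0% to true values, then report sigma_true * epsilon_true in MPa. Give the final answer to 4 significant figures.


sigma_true = sigma_eng * (1 + epsilon_eng)
sigma_true = 282 * (1 + 0.27) = 358.14 MPa
epsilon_true = ln(1 + epsilon_eng)
epsilon_true = ln(1 + 0.27) = 0.239017
sigma_true * epsilon_true = 358.14 * 0.239017 = 85.6 MPa


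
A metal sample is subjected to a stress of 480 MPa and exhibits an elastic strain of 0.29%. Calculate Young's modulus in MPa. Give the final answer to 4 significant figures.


E = sigma / epsilon
epsilon = 0.29% = 2.9e-03
E = 480 / 2.9e-03
E = 165500 MPa


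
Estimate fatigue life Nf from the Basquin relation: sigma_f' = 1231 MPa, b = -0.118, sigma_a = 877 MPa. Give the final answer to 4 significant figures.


sigma_a = sigma_f' * (2*Nf)^b
2*Nf = (sigma_a / sigma_f')^(1/b)
2*Nf = (877 / 1231)^(1/-0.118)
2*Nf = 17.6992
Nf = 8.85 cycles


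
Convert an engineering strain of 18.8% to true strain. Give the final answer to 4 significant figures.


epsilon_true = ln(1 + epsilon_eng)
epsilon_true = ln(1 + 0.188)
epsilon_true = 0.1723


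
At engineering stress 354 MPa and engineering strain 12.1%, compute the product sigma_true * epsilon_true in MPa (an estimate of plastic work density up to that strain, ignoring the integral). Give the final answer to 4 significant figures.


sigma_true = sigma_eng * (1 + epsilon_eng)
sigma_true = 354 * (1 + 0.121) = 396.834 MPa
epsilon_true = ln(1 + epsilon_eng)
epsilon_true = ln(1 + 0.121) = 0.114221
sigma_true * epsilon_true = 396.834 * 0.114221 = 45.33 MPa


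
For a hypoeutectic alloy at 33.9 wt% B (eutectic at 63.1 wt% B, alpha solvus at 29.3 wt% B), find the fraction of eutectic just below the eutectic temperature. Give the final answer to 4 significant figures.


f_primary = (C_e - C0) / (C_e - C_alpha_max)
f_primary = (63.1 - 33.9) / (63.1 - 29.3)
f_primary = 0.863905
f_eutectic = 1 - 0.863905 = 0.1361


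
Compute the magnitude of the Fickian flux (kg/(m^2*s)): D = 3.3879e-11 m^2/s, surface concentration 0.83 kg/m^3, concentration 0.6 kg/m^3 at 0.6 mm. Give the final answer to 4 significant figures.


J = -D * (dC/dx) = D * (C1 - C2) / dx
J = 3.3879e-11 * (0.83 - 0.6) / 6e-04
J = 1.299e-08 kg/(m^2*s)


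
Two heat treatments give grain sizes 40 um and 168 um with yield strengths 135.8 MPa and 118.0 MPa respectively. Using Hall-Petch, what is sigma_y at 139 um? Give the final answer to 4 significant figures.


sigma_y = sigma0 + k / sqrt(d)
1/sqrt(d1) = 1/sqrt(4e-05) = 158.114;  1/sqrt(d2) = 77.1517
k = (sigma1 - sigma2) / (1/sqrt(d1) - 1/sqrt(d2)) = (135.8 - 118.0) / (158.114 - 77.1517) = 0.219856 MPa*m^0.5
sigma0 = sigma1 - k/sqrt(d1) = 135.8 - 0.219856*158.114 = 101.038 MPa
sigma_y(d3) = 101.038 + 0.219856 / sqrt(1.39e-04) = 119.7 MPa


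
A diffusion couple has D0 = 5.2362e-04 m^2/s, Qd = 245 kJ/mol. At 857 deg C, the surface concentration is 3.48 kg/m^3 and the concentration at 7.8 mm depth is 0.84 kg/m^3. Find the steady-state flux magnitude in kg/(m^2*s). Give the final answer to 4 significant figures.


Step 1: D = D0 * exp(-Qd/(R*T))
T = 857 + 273.15 = 1130.15 K
D = 5.2362e-04 * exp(-245e3 / (8.314 * 1130.15)) = 2.48257e-15 m^2/s
Step 2: J = D * (C1 - C2) / dx
J = 2.48257e-15 * (3.48 - 0.84) / 7.8e-03
J = 8.403e-13 kg/(m^2*s)


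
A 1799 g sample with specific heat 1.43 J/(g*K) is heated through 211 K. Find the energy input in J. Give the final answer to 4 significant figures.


Q = m * cp * dT
Q = 1799 * 1.43 * 211
Q = 542800 J


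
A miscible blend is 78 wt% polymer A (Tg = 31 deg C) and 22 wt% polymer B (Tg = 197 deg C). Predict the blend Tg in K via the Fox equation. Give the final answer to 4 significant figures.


1/Tg = w1/Tg1 + w2/Tg2 (in Kelvin)
Tg1 = 304.15 K, Tg2 = 470.15 K
1/Tg = 0.78/304.15 + 0.22/470.15
Tg = 329.8 K


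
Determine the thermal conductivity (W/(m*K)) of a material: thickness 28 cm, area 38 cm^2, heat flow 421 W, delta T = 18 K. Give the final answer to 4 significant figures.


k = Q*L / (A*dT)
L = 0.28 m, A = 3.8e-03 m^2
k = 421 * 0.28 / (3.8e-03 * 18)
k = 1723 W/(m*K)


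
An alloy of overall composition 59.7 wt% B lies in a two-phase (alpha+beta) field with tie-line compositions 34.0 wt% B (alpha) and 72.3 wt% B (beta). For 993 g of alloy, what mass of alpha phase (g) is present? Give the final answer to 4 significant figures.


f_alpha = (C_beta - C0) / (C_beta - C_alpha)
f_alpha = (72.3 - 59.7) / (72.3 - 34.0) = 0.328982
m_alpha = f_alpha * m_total = 0.328982 * 993 = 326.7 g


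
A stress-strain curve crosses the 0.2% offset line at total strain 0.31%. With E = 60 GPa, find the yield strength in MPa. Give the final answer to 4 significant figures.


Offset strain = 0.002
Elastic strain at yield = total_strain - offset = 3.1e-03 - 0.002 = 1.1e-03
sigma_y = E * elastic_strain = 60000 * 1.1e-03
sigma_y = 66 MPa


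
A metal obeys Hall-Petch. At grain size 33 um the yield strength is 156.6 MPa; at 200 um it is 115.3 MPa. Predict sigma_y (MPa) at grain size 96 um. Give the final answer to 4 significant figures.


sigma_y = sigma0 + k / sqrt(d)
1/sqrt(d1) = 1/sqrt(3.3e-05) = 174.078;  1/sqrt(d2) = 70.7107
k = (sigma1 - sigma2) / (1/sqrt(d1) - 1/sqrt(d2)) = (156.6 - 115.3) / (174.078 - 70.7107) = 0.399547 MPa*m^0.5
sigma0 = sigma1 - k/sqrt(d1) = 156.6 - 0.399547*174.078 = 87.0477 MPa
sigma_y(d3) = 87.0477 + 0.399547 / sqrt(9.6e-05) = 127.8 MPa


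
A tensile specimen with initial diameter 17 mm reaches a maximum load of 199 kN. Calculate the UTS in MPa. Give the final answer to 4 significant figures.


A0 = pi*(d/2)^2 = pi*(17/2)^2 = 226.98 mm^2
UTS = F_max / A0 = 199*1000 / 226.98
UTS = 876.7 MPa


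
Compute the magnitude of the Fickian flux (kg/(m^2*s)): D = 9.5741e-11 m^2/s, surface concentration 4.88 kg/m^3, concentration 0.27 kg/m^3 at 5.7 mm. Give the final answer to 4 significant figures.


J = -D * (dC/dx) = D * (C1 - C2) / dx
J = 9.5741e-11 * (4.88 - 0.27) / 5.7e-03
J = 7.743e-08 kg/(m^2*s)


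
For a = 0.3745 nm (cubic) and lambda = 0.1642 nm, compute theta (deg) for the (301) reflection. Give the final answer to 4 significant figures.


d = a / sqrt(h^2+k^2+l^2)
d = 0.3745 / sqrt(10) = 0.118427 nm
lambda = 2*d*sin(theta)  =>  sin(theta) = lambda / (2*d)
sin(theta) = 0.1642 / (2 * 0.118427) = 0.693252
theta = 43.89 deg


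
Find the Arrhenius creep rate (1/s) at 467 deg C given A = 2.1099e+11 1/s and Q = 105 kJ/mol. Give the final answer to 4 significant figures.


rate = A * exp(-Q / (R*T))
T = 467 + 273.15 = 740.15 K
rate = 2.1099e+11 * exp(-105e3 / (8.314 * 740.15))
rate = 8200 1/s


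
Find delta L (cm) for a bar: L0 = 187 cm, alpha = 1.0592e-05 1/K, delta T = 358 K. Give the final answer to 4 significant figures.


dL = L0 * alpha * dT
dL = 187 * 1.0592e-05 * 358
dL = 0.7091 cm


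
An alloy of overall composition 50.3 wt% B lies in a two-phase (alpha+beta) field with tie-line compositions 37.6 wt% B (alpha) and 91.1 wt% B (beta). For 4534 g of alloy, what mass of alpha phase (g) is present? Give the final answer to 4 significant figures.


f_alpha = (C_beta - C0) / (C_beta - C_alpha)
f_alpha = (91.1 - 50.3) / (91.1 - 37.6) = 0.762617
m_alpha = f_alpha * m_total = 0.762617 * 4534 = 3458 g


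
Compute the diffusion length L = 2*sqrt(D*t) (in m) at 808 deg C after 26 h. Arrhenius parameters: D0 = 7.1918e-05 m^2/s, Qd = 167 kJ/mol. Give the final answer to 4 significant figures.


Step 1: D = D0 * exp(-Qd/(R*T))
T = 1081.15 K
D = 7.1918e-05 * exp(-167e3 / (8.314 * 1081.15)) = 6.13924e-13 m^2/s
Step 2: L = 2*sqrt(D*t)
t = 26 h = 93600 s
L = 2*sqrt(6.13924e-13 * 93600) = 4.794e-04 m


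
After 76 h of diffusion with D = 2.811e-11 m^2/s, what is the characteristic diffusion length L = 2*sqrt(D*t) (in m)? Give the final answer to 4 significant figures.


t = 76 hr = 273600 s
Diffusion length = 2*sqrt(D*t)
= 2*sqrt(2.811e-11 * 273600)
= 5.546e-03 m


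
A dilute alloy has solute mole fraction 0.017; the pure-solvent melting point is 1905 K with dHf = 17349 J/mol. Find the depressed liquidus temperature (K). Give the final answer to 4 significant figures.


dT = R*Tm^2*x / dHf
dT = 8.314 * 1905^2 * 0.017 / 17349
dT = 29.5648 K
T_new = 1905 - 29.5648 = 1875 K


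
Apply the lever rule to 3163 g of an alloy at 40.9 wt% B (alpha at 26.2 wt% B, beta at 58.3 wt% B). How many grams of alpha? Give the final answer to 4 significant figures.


f_alpha = (C_beta - C0) / (C_beta - C_alpha)
f_alpha = (58.3 - 40.9) / (58.3 - 26.2) = 0.542056
m_alpha = f_alpha * m_total = 0.542056 * 3163 = 1715 g


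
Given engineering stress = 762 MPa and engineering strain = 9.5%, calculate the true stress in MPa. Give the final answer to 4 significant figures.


sigma_true = sigma_eng * (1 + epsilon_eng)
sigma_true = 762 * (1 + 0.095)
sigma_true = 834.4 MPa


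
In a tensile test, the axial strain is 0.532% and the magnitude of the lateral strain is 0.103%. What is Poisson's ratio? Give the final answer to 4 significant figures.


nu = -epsilon_lat / epsilon_axial
Lateral strain is contraction (negative), so using magnitudes:
nu = 0.103 / 0.532
nu = 0.1936


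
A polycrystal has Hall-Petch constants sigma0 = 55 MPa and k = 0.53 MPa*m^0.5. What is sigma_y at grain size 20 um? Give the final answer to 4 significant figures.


sigma_y = sigma0 + k / sqrt(d)
d = 20 um = 2e-05 m
sigma_y = 55 + 0.53 / sqrt(2e-05)
sigma_y = 173.5 MPa


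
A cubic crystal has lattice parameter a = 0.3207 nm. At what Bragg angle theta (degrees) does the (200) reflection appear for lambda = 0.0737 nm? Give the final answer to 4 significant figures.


d = a / sqrt(h^2+k^2+l^2)
d = 0.3207 / sqrt(4) = 0.16035 nm
lambda = 2*d*sin(theta)  =>  sin(theta) = lambda / (2*d)
sin(theta) = 0.0737 / (2 * 0.16035) = 0.22981
theta = 13.29 deg


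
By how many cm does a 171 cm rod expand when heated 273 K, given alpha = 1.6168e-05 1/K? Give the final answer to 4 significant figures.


dL = L0 * alpha * dT
dL = 171 * 1.6168e-05 * 273
dL = 0.7548 cm


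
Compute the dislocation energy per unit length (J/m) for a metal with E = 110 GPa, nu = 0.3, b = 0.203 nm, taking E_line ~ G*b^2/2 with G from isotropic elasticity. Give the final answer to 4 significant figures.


Step 1: G = E / (2*(1+nu))
G = 110 / (2*(1+0.3)) = 42.3077 GPa = 4.23077e+10 Pa
Step 2: E_line = G*b^2/2
b = 0.203 nm = 2.03e-10 m
E_line = 0.5 * 4.23077e+10 * (2.03e-10)^2 = 8.717e-10 J/m


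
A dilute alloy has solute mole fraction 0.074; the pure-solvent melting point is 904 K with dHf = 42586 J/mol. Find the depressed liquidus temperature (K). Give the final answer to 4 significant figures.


dT = R*Tm^2*x / dHf
dT = 8.314 * 904^2 * 0.074 / 42586
dT = 11.8062 K
T_new = 904 - 11.8062 = 892.2 K


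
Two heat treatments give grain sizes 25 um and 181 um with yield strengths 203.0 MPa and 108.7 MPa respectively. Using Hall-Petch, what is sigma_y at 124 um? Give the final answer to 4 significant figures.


sigma_y = sigma0 + k / sqrt(d)
1/sqrt(d1) = 1/sqrt(2.5e-05) = 200;  1/sqrt(d2) = 74.3294
k = (sigma1 - sigma2) / (1/sqrt(d1) - 1/sqrt(d2)) = (203.0 - 108.7) / (200 - 74.3294) = 0.750374 MPa*m^0.5
sigma0 = sigma1 - k/sqrt(d1) = 203.0 - 0.750374*200 = 52.9251 MPa
sigma_y(d3) = 52.9251 + 0.750374 / sqrt(1.24e-04) = 120.3 MPa


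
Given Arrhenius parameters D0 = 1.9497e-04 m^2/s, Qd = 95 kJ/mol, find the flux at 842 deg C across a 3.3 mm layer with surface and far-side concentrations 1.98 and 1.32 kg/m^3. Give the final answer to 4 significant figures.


Step 1: D = D0 * exp(-Qd/(R*T))
T = 842 + 273.15 = 1115.15 K
D = 1.9497e-04 * exp(-95e3 / (8.314 * 1115.15)) = 6.91705e-09 m^2/s
Step 2: J = D * (C1 - C2) / dx
J = 6.91705e-09 * (1.98 - 1.32) / 3.3e-03
J = 1.383e-06 kg/(m^2*s)


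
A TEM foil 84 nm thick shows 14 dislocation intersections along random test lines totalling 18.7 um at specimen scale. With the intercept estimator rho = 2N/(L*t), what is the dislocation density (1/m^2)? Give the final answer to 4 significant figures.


rho = 2N / (L * t)
L = 18.7 um = 1.87e-05 m, t = 84 nm = 8.4e-08 m
rho = 2 * 14 / (1.87e-05 * 8.4e-08)
rho = 1.783e+13 1/m^2


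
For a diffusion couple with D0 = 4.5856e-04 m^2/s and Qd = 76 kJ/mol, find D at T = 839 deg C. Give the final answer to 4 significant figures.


D = D0 * exp(-Qd / (R*T))
T = 1112.15 K
D = 4.5856e-04 * exp(-76e3 / (8.314 * 1112.15))
D = 1.235e-07 m^2/s


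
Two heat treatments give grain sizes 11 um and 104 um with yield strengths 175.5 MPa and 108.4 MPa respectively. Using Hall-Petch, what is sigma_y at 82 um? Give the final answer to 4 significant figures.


sigma_y = sigma0 + k / sqrt(d)
1/sqrt(d1) = 1/sqrt(1.1e-05) = 301.511;  1/sqrt(d2) = 98.0581
k = (sigma1 - sigma2) / (1/sqrt(d1) - 1/sqrt(d2)) = (175.5 - 108.4) / (301.511 - 98.0581) = 0.329805 MPa*m^0.5
sigma0 = sigma1 - k/sqrt(d1) = 175.5 - 0.329805*301.511 = 76.0599 MPa
sigma_y(d3) = 76.0599 + 0.329805 / sqrt(8.2e-05) = 112.5 MPa


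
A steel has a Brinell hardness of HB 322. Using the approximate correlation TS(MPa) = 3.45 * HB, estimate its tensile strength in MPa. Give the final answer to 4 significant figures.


TS (MPa) = 3.45 * HB
TS = 3.45 * 322
TS = 1111 MPa


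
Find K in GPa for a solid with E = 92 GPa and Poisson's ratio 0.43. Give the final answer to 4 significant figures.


K = E / (3*(1-2*nu))
K = 92 / (3*(1-2*0.43))
K = 219 GPa


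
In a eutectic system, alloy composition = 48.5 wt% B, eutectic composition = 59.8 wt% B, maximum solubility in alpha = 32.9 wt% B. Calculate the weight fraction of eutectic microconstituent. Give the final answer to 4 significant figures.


f_primary = (C_e - C0) / (C_e - C_alpha_max)
f_primary = (59.8 - 48.5) / (59.8 - 32.9)
f_primary = 0.420074
f_eutectic = 1 - 0.420074 = 0.5799


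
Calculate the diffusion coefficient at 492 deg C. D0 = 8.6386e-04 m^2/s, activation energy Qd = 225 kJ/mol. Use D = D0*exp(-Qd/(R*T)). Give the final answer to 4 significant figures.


D = D0 * exp(-Qd / (R*T))
T = 765.15 K
D = 8.6386e-04 * exp(-225e3 / (8.314 * 765.15))
D = 3.765e-19 m^2/s


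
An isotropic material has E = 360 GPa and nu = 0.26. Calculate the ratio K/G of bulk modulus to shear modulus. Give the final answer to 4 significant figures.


G = E / (2*(1+nu))
G = 360 / (2*(1+0.26)) = 142.857 GPa
K = E / (3*(1-2*nu))
K = 360 / (3*(1-2*0.26)) = 250 GPa
K/G = 250 / 142.857 = 1.75


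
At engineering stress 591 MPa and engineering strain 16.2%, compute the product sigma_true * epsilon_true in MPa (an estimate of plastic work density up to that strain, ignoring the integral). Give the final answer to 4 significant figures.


sigma_true = sigma_eng * (1 + epsilon_eng)
sigma_true = 591 * (1 + 0.162) = 686.742 MPa
epsilon_true = ln(1 + epsilon_eng)
epsilon_true = ln(1 + 0.162) = 0.150143
sigma_true * epsilon_true = 686.742 * 0.150143 = 103.1 MPa


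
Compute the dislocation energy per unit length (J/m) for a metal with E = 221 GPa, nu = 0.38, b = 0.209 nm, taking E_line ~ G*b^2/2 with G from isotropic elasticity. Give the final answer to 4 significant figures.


Step 1: G = E / (2*(1+nu))
G = 221 / (2*(1+0.38)) = 80.0725 GPa = 8.00725e+10 Pa
Step 2: E_line = G*b^2/2
b = 0.209 nm = 2.09e-10 m
E_line = 0.5 * 8.00725e+10 * (2.09e-10)^2 = 1.749e-09 J/m


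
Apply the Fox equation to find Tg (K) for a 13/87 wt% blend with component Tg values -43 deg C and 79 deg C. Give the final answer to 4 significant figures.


1/Tg = w1/Tg1 + w2/Tg2 (in Kelvin)
Tg1 = 230.15 K, Tg2 = 352.15 K
1/Tg = 0.13/230.15 + 0.87/352.15
Tg = 329.4 K


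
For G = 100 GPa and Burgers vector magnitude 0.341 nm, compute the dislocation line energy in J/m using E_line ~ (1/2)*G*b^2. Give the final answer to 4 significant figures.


E = G*b^2/2
b = 0.341 nm = 3.41e-10 m
G = 100 GPa = 1e+11 Pa
E = 0.5 * 1e+11 * (3.41e-10)^2
E = 5.814e-09 J/m


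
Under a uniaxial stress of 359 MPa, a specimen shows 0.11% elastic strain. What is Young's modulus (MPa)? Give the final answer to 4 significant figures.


E = sigma / epsilon
epsilon = 0.11% = 1.1e-03
E = 359 / 1.1e-03
E = 326400 MPa


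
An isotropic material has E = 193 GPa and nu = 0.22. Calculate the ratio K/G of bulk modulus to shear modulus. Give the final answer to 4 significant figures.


G = E / (2*(1+nu))
G = 193 / (2*(1+0.22)) = 79.0984 GPa
K = E / (3*(1-2*nu))
K = 193 / (3*(1-2*0.22)) = 114.881 GPa
K/G = 114.881 / 79.0984 = 1.452


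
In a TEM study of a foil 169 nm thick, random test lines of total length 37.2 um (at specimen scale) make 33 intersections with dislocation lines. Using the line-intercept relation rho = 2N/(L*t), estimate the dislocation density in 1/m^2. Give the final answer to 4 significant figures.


rho = 2N / (L * t)
L = 37.2 um = 3.72e-05 m, t = 169 nm = 1.69e-07 m
rho = 2 * 33 / (3.72e-05 * 1.69e-07)
rho = 1.05e+13 1/m^2


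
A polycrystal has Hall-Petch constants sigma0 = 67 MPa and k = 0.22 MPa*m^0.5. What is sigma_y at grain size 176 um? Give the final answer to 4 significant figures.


sigma_y = sigma0 + k / sqrt(d)
d = 176 um = 1.76e-04 m
sigma_y = 67 + 0.22 / sqrt(1.76e-04)
sigma_y = 83.58 MPa


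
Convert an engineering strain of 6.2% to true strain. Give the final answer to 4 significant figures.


epsilon_true = ln(1 + epsilon_eng)
epsilon_true = ln(1 + 0.062)
epsilon_true = 0.06015


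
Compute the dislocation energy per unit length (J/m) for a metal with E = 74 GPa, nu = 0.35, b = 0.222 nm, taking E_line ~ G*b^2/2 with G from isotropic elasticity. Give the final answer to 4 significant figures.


Step 1: G = E / (2*(1+nu))
G = 74 / (2*(1+0.35)) = 27.4074 GPa = 2.74074e+10 Pa
Step 2: E_line = G*b^2/2
b = 0.222 nm = 2.22e-10 m
E_line = 0.5 * 2.74074e+10 * (2.22e-10)^2 = 6.754e-10 J/m


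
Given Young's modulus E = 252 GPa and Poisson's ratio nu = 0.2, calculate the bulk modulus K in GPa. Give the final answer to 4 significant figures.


K = E / (3*(1-2*nu))
K = 252 / (3*(1-2*0.2))
K = 140 GPa


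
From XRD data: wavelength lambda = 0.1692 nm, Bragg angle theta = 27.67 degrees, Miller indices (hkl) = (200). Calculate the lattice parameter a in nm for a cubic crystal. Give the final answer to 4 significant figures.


d = lambda / (2*sin(theta))
d = 0.1692 / (2*sin(27.67 deg))
d = 0.182179 nm
a = d * sqrt(h^2+k^2+l^2) = 0.182179 * sqrt(4)
a = 0.3644 nm


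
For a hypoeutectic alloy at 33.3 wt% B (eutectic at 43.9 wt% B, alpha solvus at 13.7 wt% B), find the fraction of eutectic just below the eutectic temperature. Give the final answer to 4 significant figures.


f_primary = (C_e - C0) / (C_e - C_alpha_max)
f_primary = (43.9 - 33.3) / (43.9 - 13.7)
f_primary = 0.350993
f_eutectic = 1 - 0.350993 = 0.649


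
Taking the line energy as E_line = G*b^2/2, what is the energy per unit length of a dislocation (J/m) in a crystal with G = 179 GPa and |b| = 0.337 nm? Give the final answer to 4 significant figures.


E = G*b^2/2
b = 0.337 nm = 3.37e-10 m
G = 179 GPa = 1.79e+11 Pa
E = 0.5 * 1.79e+11 * (3.37e-10)^2
E = 1.016e-08 J/m


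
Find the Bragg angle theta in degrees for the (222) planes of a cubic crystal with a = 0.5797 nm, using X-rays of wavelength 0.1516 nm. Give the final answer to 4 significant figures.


d = a / sqrt(h^2+k^2+l^2)
d = 0.5797 / sqrt(12) = 0.167345 nm
lambda = 2*d*sin(theta)  =>  sin(theta) = lambda / (2*d)
sin(theta) = 0.1516 / (2 * 0.167345) = 0.452957
theta = 26.93 deg


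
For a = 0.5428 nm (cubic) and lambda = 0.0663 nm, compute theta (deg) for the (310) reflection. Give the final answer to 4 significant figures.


d = a / sqrt(h^2+k^2+l^2)
d = 0.5428 / sqrt(10) = 0.171648 nm
lambda = 2*d*sin(theta)  =>  sin(theta) = lambda / (2*d)
sin(theta) = 0.0663 / (2 * 0.171648) = 0.193127
theta = 11.14 deg


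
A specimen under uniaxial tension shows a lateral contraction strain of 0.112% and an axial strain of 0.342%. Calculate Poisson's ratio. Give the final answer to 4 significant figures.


nu = -epsilon_lat / epsilon_axial
Lateral strain is contraction (negative), so using magnitudes:
nu = 0.112 / 0.342
nu = 0.3275


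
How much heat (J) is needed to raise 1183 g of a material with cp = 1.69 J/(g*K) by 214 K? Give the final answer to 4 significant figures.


Q = m * cp * dT
Q = 1183 * 1.69 * 214
Q = 427800 J


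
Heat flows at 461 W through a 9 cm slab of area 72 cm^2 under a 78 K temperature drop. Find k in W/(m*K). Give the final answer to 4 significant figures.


k = Q*L / (A*dT)
L = 0.09 m, A = 7.2e-03 m^2
k = 461 * 0.09 / (7.2e-03 * 78)
k = 73.88 W/(m*K)


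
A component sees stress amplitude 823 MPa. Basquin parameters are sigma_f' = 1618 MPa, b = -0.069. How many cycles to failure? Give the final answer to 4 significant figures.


sigma_a = sigma_f' * (2*Nf)^b
2*Nf = (sigma_a / sigma_f')^(1/b)
2*Nf = (823 / 1618)^(1/-0.069)
2*Nf = 17978.9
Nf = 8989 cycles


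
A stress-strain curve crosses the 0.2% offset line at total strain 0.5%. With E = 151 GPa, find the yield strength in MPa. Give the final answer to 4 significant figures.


Offset strain = 0.002
Elastic strain at yield = total_strain - offset = 5e-03 - 0.002 = 3e-03
sigma_y = E * elastic_strain = 151000 * 3e-03
sigma_y = 453 MPa


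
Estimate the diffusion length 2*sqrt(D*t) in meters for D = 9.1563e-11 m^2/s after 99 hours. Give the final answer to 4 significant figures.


t = 99 hr = 356400 s
Diffusion length = 2*sqrt(D*t)
= 2*sqrt(9.1563e-11 * 356400)
= 0.01143 m


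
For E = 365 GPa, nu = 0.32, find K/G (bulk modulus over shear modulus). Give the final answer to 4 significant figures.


G = E / (2*(1+nu))
G = 365 / (2*(1+0.32)) = 138.258 GPa
K = E / (3*(1-2*nu))
K = 365 / (3*(1-2*0.32)) = 337.963 GPa
K/G = 337.963 / 138.258 = 2.444


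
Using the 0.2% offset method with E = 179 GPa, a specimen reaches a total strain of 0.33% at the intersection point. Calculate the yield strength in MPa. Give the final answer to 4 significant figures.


Offset strain = 0.002
Elastic strain at yield = total_strain - offset = 3.3e-03 - 0.002 = 1.3e-03
sigma_y = E * elastic_strain = 179000 * 1.3e-03
sigma_y = 232.7 MPa


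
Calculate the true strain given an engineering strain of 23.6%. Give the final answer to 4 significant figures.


epsilon_true = ln(1 + epsilon_eng)
epsilon_true = ln(1 + 0.236)
epsilon_true = 0.2119


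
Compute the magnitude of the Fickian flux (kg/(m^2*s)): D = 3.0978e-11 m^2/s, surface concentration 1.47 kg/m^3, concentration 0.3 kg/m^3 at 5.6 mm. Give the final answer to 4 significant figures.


J = -D * (dC/dx) = D * (C1 - C2) / dx
J = 3.0978e-11 * (1.47 - 0.3) / 5.6e-03
J = 6.472e-09 kg/(m^2*s)


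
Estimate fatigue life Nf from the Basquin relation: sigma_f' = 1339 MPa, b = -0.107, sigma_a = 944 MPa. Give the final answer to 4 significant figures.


sigma_a = sigma_f' * (2*Nf)^b
2*Nf = (sigma_a / sigma_f')^(1/b)
2*Nf = (944 / 1339)^(1/-0.107)
2*Nf = 26.2284
Nf = 13.11 cycles


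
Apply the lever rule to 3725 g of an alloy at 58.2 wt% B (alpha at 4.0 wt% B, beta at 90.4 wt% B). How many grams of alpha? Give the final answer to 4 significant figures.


f_alpha = (C_beta - C0) / (C_beta - C_alpha)
f_alpha = (90.4 - 58.2) / (90.4 - 4.0) = 0.372685
m_alpha = f_alpha * m_total = 0.372685 * 3725 = 1388 g


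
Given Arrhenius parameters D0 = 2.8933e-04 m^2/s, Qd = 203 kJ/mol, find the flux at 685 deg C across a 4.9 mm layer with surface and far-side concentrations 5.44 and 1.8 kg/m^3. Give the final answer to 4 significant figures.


Step 1: D = D0 * exp(-Qd/(R*T))
T = 685 + 273.15 = 958.15 K
D = 2.8933e-04 * exp(-203e3 / (8.314 * 958.15)) = 2.47866e-15 m^2/s
Step 2: J = D * (C1 - C2) / dx
J = 2.47866e-15 * (5.44 - 1.8) / 4.9e-03
J = 1.841e-12 kg/(m^2*s)


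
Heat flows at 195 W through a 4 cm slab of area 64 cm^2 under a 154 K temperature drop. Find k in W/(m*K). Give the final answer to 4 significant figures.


k = Q*L / (A*dT)
L = 0.04 m, A = 6.4e-03 m^2
k = 195 * 0.04 / (6.4e-03 * 154)
k = 7.914 W/(m*K)


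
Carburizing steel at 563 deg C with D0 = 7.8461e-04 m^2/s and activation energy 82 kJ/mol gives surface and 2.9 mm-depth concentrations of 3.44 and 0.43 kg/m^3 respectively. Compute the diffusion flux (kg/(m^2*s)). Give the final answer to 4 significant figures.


Step 1: D = D0 * exp(-Qd/(R*T))
T = 563 + 273.15 = 836.15 K
D = 7.8461e-04 * exp(-82e3 / (8.314 * 836.15)) = 5.91418e-09 m^2/s
Step 2: J = D * (C1 - C2) / dx
J = 5.91418e-09 * (3.44 - 0.43) / 2.9e-03
J = 6.139e-06 kg/(m^2*s)


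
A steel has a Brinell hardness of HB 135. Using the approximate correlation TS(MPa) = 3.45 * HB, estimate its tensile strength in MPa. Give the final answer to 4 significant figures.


TS (MPa) = 3.45 * HB
TS = 3.45 * 135
TS = 465.8 MPa


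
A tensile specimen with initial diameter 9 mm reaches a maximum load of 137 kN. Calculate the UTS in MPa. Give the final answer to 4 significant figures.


A0 = pi*(d/2)^2 = pi*(9/2)^2 = 63.6173 mm^2
UTS = F_max / A0 = 137*1000 / 63.6173
UTS = 2154 MPa


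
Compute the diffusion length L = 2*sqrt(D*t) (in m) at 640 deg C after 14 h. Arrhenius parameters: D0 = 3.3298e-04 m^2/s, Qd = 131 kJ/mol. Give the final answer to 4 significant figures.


Step 1: D = D0 * exp(-Qd/(R*T))
T = 913.15 K
D = 3.3298e-04 * exp(-131e3 / (8.314 * 913.15)) = 1.06806e-11 m^2/s
Step 2: L = 2*sqrt(D*t)
t = 14 h = 50400 s
L = 2*sqrt(1.06806e-11 * 50400) = 1.467e-03 m


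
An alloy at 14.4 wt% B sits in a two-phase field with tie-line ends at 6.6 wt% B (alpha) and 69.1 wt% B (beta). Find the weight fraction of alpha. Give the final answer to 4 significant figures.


f_alpha = (C_beta - C0) / (C_beta - C_alpha)
f_alpha = (69.1 - 14.4) / (69.1 - 6.6)
f_alpha = 0.8752


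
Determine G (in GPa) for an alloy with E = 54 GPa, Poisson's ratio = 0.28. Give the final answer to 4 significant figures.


G = E / (2*(1+nu))
G = 54 / (2*(1+0.28))
G = 21.09 GPa


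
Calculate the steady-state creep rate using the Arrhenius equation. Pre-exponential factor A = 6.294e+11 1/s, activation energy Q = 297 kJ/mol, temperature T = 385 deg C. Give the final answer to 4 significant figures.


rate = A * exp(-Q / (R*T))
T = 385 + 273.15 = 658.15 K
rate = 6.294e+11 * exp(-297e3 / (8.314 * 658.15))
rate = 1.684e-12 1/s


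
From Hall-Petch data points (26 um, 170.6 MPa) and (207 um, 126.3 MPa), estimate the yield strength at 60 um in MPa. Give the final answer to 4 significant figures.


sigma_y = sigma0 + k / sqrt(d)
1/sqrt(d1) = 1/sqrt(2.6e-05) = 196.116;  1/sqrt(d2) = 69.5048
k = (sigma1 - sigma2) / (1/sqrt(d1) - 1/sqrt(d2)) = (170.6 - 126.3) / (196.116 - 69.5048) = 0.34989 MPa*m^0.5
sigma0 = sigma1 - k/sqrt(d1) = 170.6 - 0.34989*196.116 = 101.981 MPa
sigma_y(d3) = 101.981 + 0.34989 / sqrt(6e-05) = 147.2 MPa


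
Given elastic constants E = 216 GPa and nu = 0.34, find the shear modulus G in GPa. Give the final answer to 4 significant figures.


G = E / (2*(1+nu))
G = 216 / (2*(1+0.34))
G = 80.6 GPa


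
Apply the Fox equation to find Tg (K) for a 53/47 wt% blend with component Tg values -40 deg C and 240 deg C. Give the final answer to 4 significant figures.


1/Tg = w1/Tg1 + w2/Tg2 (in Kelvin)
Tg1 = 233.15 K, Tg2 = 513.15 K
1/Tg = 0.53/233.15 + 0.47/513.15
Tg = 313.6 K


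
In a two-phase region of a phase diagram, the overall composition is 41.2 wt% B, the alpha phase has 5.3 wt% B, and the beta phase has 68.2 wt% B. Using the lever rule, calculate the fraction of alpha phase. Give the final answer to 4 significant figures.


f_alpha = (C_beta - C0) / (C_beta - C_alpha)
f_alpha = (68.2 - 41.2) / (68.2 - 5.3)
f_alpha = 0.4293


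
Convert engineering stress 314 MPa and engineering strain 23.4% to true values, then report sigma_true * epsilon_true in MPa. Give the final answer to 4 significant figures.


sigma_true = sigma_eng * (1 + epsilon_eng)
sigma_true = 314 * (1 + 0.234) = 387.476 MPa
epsilon_true = ln(1 + epsilon_eng)
epsilon_true = ln(1 + 0.234) = 0.210261
sigma_true * epsilon_true = 387.476 * 0.210261 = 81.47 MPa


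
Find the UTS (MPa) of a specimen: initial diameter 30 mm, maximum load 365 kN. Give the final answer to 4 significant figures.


A0 = pi*(d/2)^2 = pi*(30/2)^2 = 706.858 mm^2
UTS = F_max / A0 = 365*1000 / 706.858
UTS = 516.4 MPa


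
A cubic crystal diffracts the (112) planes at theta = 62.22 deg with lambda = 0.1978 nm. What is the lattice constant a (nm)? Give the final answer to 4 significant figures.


d = lambda / (2*sin(theta))
d = 0.1978 / (2*sin(62.22 deg))
d = 0.111784 nm
a = d * sqrt(h^2+k^2+l^2) = 0.111784 * sqrt(6)
a = 0.2738 nm


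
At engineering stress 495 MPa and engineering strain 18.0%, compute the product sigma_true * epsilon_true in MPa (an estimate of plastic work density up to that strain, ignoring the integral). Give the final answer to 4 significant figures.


sigma_true = sigma_eng * (1 + epsilon_eng)
sigma_true = 495 * (1 + 0.18) = 584.1 MPa
epsilon_true = ln(1 + epsilon_eng)
epsilon_true = ln(1 + 0.18) = 0.165514
sigma_true * epsilon_true = 584.1 * 0.165514 = 96.68 MPa


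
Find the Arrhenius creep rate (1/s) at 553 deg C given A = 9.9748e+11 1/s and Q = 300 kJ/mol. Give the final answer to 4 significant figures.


rate = A * exp(-Q / (R*T))
T = 553 + 273.15 = 826.15 K
rate = 9.9748e+11 * exp(-300e3 / (8.314 * 826.15))
rate = 1.072e-07 1/s


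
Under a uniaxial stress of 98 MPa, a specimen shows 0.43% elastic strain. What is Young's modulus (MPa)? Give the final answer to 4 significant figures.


E = sigma / epsilon
epsilon = 0.43% = 4.3e-03
E = 98 / 4.3e-03
E = 22790 MPa


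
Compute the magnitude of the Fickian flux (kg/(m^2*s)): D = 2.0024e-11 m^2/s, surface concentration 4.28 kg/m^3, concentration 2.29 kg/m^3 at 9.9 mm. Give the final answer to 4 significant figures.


J = -D * (dC/dx) = D * (C1 - C2) / dx
J = 2.0024e-11 * (4.28 - 2.29) / 9.9e-03
J = 4.025e-09 kg/(m^2*s)


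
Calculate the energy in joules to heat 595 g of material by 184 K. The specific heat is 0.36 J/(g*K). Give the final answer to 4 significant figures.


Q = m * cp * dT
Q = 595 * 0.36 * 184
Q = 39410 J


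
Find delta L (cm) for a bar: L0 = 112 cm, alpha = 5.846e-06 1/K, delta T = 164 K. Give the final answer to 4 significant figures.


dL = L0 * alpha * dT
dL = 112 * 5.846e-06 * 164
dL = 0.1074 cm


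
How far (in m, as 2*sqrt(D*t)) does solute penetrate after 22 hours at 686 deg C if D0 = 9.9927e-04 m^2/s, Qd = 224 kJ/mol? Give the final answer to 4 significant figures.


Step 1: D = D0 * exp(-Qd/(R*T))
T = 959.15 K
D = 9.9927e-04 * exp(-224e3 / (8.314 * 959.15)) = 6.31478e-16 m^2/s
Step 2: L = 2*sqrt(D*t)
t = 22 h = 79200 s
L = 2*sqrt(6.31478e-16 * 79200) = 1.414e-05 m


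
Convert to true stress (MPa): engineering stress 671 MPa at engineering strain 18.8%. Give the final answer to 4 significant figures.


sigma_true = sigma_eng * (1 + epsilon_eng)
sigma_true = 671 * (1 + 0.188)
sigma_true = 797.1 MPa


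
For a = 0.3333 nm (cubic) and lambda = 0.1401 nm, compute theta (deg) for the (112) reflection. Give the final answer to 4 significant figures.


d = a / sqrt(h^2+k^2+l^2)
d = 0.3333 / sqrt(6) = 0.136069 nm
lambda = 2*d*sin(theta)  =>  sin(theta) = lambda / (2*d)
sin(theta) = 0.1401 / (2 * 0.136069) = 0.514812
theta = 30.98 deg


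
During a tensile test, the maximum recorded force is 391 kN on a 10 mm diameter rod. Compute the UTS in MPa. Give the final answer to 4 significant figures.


A0 = pi*(d/2)^2 = pi*(10/2)^2 = 78.5398 mm^2
UTS = F_max / A0 = 391*1000 / 78.5398
UTS = 4978 MPa


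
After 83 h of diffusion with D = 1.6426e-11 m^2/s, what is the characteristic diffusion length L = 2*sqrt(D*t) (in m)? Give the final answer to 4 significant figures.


t = 83 hr = 298800 s
Diffusion length = 2*sqrt(D*t)
= 2*sqrt(1.6426e-11 * 298800)
= 4.431e-03 m


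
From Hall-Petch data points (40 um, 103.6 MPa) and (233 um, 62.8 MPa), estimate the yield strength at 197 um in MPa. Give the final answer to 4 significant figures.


sigma_y = sigma0 + k / sqrt(d)
1/sqrt(d1) = 1/sqrt(4e-05) = 158.114;  1/sqrt(d2) = 65.5122
k = (sigma1 - sigma2) / (1/sqrt(d1) - 1/sqrt(d2)) = (103.6 - 62.8) / (158.114 - 65.5122) = 0.440597 MPa*m^0.5
sigma0 = sigma1 - k/sqrt(d1) = 103.6 - 0.440597*158.114 = 33.9356 MPa
sigma_y(d3) = 33.9356 + 0.440597 / sqrt(1.97e-04) = 65.33 MPa


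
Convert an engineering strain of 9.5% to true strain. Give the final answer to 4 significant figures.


epsilon_true = ln(1 + epsilon_eng)
epsilon_true = ln(1 + 0.095)
epsilon_true = 0.09075


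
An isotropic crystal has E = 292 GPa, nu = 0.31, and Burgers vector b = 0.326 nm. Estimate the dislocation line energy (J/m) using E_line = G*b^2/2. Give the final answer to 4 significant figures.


Step 1: G = E / (2*(1+nu))
G = 292 / (2*(1+0.31)) = 111.45 GPa = 1.1145e+11 Pa
Step 2: E_line = G*b^2/2
b = 0.326 nm = 3.26e-10 m
E_line = 0.5 * 1.1145e+11 * (3.26e-10)^2 = 5.922e-09 J/m


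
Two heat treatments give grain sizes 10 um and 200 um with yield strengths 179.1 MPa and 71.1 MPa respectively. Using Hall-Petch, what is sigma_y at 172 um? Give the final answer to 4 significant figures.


sigma_y = sigma0 + k / sqrt(d)
1/sqrt(d1) = 1/sqrt(1e-05) = 316.228;  1/sqrt(d2) = 70.7107
k = (sigma1 - sigma2) / (1/sqrt(d1) - 1/sqrt(d2)) = (179.1 - 71.1) / (316.228 - 70.7107) = 0.439888 MPa*m^0.5
sigma0 = sigma1 - k/sqrt(d1) = 179.1 - 0.439888*316.228 = 39.9952 MPa
sigma_y(d3) = 39.9952 + 0.439888 / sqrt(1.72e-04) = 73.54 MPa


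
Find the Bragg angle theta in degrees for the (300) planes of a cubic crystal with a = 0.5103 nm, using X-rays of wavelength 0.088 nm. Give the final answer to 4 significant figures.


d = a / sqrt(h^2+k^2+l^2)
d = 0.5103 / sqrt(9) = 0.1701 nm
lambda = 2*d*sin(theta)  =>  sin(theta) = lambda / (2*d)
sin(theta) = 0.088 / (2 * 0.1701) = 0.258671
theta = 14.99 deg


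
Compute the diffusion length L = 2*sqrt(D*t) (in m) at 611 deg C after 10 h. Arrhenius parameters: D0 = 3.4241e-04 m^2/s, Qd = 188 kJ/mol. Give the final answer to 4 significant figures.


Step 1: D = D0 * exp(-Qd/(R*T))
T = 884.15 K
D = 3.4241e-04 * exp(-188e3 / (8.314 * 884.15)) = 2.67489e-15 m^2/s
Step 2: L = 2*sqrt(D*t)
t = 10 h = 36000 s
L = 2*sqrt(2.67489e-15 * 36000) = 1.963e-05 m


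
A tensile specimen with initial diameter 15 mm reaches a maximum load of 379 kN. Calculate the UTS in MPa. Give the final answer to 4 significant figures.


A0 = pi*(d/2)^2 = pi*(15/2)^2 = 176.715 mm^2
UTS = F_max / A0 = 379*1000 / 176.715
UTS = 2145 MPa


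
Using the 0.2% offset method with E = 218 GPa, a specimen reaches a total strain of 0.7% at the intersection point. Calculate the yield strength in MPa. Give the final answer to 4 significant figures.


Offset strain = 0.002
Elastic strain at yield = total_strain - offset = 7e-03 - 0.002 = 5e-03
sigma_y = E * elastic_strain = 218000 * 5e-03
sigma_y = 1090 MPa


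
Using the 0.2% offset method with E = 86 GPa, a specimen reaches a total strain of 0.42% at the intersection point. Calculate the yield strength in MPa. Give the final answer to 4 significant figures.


Offset strain = 0.002
Elastic strain at yield = total_strain - offset = 4.2e-03 - 0.002 = 2.2e-03
sigma_y = E * elastic_strain = 86000 * 2.2e-03
sigma_y = 189.2 MPa


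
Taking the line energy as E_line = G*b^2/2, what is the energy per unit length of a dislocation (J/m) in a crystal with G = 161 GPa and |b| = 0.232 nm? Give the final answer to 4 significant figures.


E = G*b^2/2
b = 0.232 nm = 2.32e-10 m
G = 161 GPa = 1.61e+11 Pa
E = 0.5 * 1.61e+11 * (2.32e-10)^2
E = 4.333e-09 J/m


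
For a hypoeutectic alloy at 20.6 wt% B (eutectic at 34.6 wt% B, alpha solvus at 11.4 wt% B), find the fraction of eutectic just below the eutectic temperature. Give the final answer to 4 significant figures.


f_primary = (C_e - C0) / (C_e - C_alpha_max)
f_primary = (34.6 - 20.6) / (34.6 - 11.4)
f_primary = 0.603448
f_eutectic = 1 - 0.603448 = 0.3966


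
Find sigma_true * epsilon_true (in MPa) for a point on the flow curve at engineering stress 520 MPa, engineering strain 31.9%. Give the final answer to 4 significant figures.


sigma_true = sigma_eng * (1 + epsilon_eng)
sigma_true = 520 * (1 + 0.319) = 685.88 MPa
epsilon_true = ln(1 + epsilon_eng)
epsilon_true = ln(1 + 0.319) = 0.276874
sigma_true * epsilon_true = 685.88 * 0.276874 = 189.9 MPa


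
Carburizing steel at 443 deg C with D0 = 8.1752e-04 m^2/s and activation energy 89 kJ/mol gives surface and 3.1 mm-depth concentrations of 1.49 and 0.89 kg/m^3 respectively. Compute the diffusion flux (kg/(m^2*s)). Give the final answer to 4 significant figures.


Step 1: D = D0 * exp(-Qd/(R*T))
T = 443 + 273.15 = 716.15 K
D = 8.1752e-04 * exp(-89e3 / (8.314 * 716.15)) = 2.63494e-10 m^2/s
Step 2: J = D * (C1 - C2) / dx
J = 2.63494e-10 * (1.49 - 0.89) / 3.1e-03
J = 5.1e-08 kg/(m^2*s)


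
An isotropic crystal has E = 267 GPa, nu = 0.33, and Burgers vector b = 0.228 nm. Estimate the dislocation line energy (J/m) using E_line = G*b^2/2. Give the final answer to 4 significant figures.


Step 1: G = E / (2*(1+nu))
G = 267 / (2*(1+0.33)) = 100.376 GPa = 1.00376e+11 Pa
Step 2: E_line = G*b^2/2
b = 0.228 nm = 2.28e-10 m
E_line = 0.5 * 1.00376e+11 * (2.28e-10)^2 = 2.609e-09 J/m
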